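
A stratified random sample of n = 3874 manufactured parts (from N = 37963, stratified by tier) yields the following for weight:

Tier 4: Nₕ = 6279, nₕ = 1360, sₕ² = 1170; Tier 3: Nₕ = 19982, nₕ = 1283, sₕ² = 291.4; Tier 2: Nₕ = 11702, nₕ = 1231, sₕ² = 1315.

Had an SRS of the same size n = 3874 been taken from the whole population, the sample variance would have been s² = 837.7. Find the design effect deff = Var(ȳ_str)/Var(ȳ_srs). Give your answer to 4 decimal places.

0.8660

Var(ȳ_str) = Σ Wₕ²(1−fₕ)sₕ²/nₕ with Wₕ = Nₕ/37963:
  Tier 4: (6279/37963)²·(1−1360/6279)·1170/1360 = 0.018437125
  Tier 3: (19982/37963)²·(1−1283/19982)·291.4/1283 = 0.058884254
  Tier 2: (11702/37963)²·(1−1231/11702)·1315/1231 = 0.090822803
  → Var(ȳ_str) = 0.16814418.
Var(ȳ_srs) = (1 − 3874/37963)·837.7/3874 = 0.19417023.
deff = 0.16814418 / 0.19417023 = 0.8660.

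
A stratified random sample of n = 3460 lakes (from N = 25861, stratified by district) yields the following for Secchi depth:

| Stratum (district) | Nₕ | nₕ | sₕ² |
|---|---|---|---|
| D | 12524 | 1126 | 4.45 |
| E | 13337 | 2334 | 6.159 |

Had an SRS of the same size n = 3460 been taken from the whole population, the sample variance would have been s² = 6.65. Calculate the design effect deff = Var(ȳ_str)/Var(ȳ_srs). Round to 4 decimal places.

0.8545

Var(ȳ_str) = Σ Wₕ²(1−fₕ)sₕ²/nₕ with Wₕ = Nₕ/25861:
  D: (12524/25861)²·(1−1126/12524)·4.45/1126 = 8.4353422 × 10^-4
  E: (13337/25861)²·(1−2334/13337)·6.159/2334 = 5.7901256 × 10^-4
  → Var(ȳ_str) = 0.0014225468.
Var(ȳ_srs) = (1 − 3460/25861)·6.65/3460 = 0.0016648214.
deff = 0.0014225468 / 0.0016648214 = 0.8545.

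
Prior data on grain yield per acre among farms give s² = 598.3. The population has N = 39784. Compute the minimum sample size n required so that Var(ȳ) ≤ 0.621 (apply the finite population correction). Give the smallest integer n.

941

Without fpc, n₀ = s²/D = 598.3/0.621 = 963.4461.
With fpc, (1 − n/N)·s²/n ≤ D requires n ≥ n₀/(1 + n₀/N) = 963.4461/(1 + 963.4461/39784) = 940.6661.
Rounding up, n = 941.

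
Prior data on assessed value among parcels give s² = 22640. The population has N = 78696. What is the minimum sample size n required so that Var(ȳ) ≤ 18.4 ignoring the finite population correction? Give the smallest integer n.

Without fpc, n₀ = s²/D = 22640/18.4 = 1230.4348.
Rounding up, n = 1231.

1231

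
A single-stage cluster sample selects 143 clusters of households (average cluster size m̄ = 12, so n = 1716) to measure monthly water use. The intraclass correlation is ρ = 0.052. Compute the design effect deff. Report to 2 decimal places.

deff = 1 + (12 − 1)·0.052 = 1 + 0.572 = 1.572.

1.57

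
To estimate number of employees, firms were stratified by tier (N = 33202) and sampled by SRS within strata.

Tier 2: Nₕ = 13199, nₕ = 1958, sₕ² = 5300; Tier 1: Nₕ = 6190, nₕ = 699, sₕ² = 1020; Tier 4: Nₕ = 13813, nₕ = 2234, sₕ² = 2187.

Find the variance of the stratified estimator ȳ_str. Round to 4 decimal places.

Var(ȳ_str) = Σₕ Wₕ²(1 − fₕ)sₕ²/nₕ with Wₕ = Nₕ/N, N = 33202.
Tier 2: Wₕ = 0.39753629; term = 0.39753629²·(1 − 0.14834457)·5300/1958 = 0.36431803.
Tier 1: Wₕ = 0.18643455; term = 0.18643455²·(1 − 0.11292407)·1020/699 = 0.044992135.
Tier 4: Wₕ = 0.41602915; term = 0.41602915²·(1 − 0.16173170)·2187/2234 = 0.14203527.
Sum = 0.55134544.

0.5513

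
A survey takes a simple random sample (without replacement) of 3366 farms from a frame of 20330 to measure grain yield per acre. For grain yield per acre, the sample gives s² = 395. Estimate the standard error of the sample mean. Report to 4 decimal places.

0.3129

Under SRS without replacement, Var(ȳ) = (1 − f)·s²/n with f = n/N = 3366/20330 = 0.16556813.
Var(ȳ) = (1 − 0.16556813)·395/3366 = 0.83443187·0.11734997 = 0.097920556.
SE(ȳ) = √(0.097920556) = 0.3129.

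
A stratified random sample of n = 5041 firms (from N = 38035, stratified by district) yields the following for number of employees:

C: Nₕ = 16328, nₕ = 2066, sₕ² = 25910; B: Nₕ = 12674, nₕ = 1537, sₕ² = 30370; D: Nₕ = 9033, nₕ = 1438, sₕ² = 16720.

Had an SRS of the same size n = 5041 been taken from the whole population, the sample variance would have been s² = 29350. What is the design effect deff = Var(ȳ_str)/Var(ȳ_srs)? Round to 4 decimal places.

Var(ȳ_str) = Σ Wₕ²(1−fₕ)sₕ²/nₕ with Wₕ = Nₕ/38035:
  C: (16328/38035)²·(1−2066/16328)·25910/2066 = 2.0187553
  B: (12674/38035)²·(1−1537/12674)·30370/1537 = 1.9279067
  D: (9033/38035)²·(1−1438/9033)·16720/1438 = 0.55140454
  → Var(ȳ_str) = 4.4980665.
Var(ȳ_srs) = (1 − 5041/38035)·29350/5041 = 5.0505998.
deff = 4.4980665 / 5.0505998 = 0.8906.

0.8906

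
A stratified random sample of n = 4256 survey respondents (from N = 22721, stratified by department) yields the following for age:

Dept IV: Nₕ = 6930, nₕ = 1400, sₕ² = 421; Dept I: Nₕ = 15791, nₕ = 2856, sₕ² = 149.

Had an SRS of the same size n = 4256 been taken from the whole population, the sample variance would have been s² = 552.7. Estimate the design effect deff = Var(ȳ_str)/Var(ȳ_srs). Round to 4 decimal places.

0.4071

Var(ȳ_str) = Σ Wₕ²(1−fₕ)sₕ²/nₕ with Wₕ = Nₕ/22721:
  Dept IV: (6930/22721)²·(1−1400/6930)·421/1400 = 0.022323256
  Dept I: (15791/22721)²·(1−2856/15791)·149/2856 = 0.02064188
  → Var(ȳ_str) = 0.042965136.
Var(ȳ_srs) = (1 − 4256/22721)·552.7/4256 = 0.10553821.
deff = 0.042965136 / 0.10553821 = 0.4071.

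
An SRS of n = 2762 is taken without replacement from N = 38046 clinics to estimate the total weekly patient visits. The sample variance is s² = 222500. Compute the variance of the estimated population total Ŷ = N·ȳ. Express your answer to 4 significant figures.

1.081 × 10^11

Var(Ŷ) = N²·Var(ȳ) = N²·(1 − n/N)·s²/n.
f = 2762/38046 = 0.07259633; Var(ȳ) = 0.92740367·222500/2762 = 74.709383.
Var(Ŷ) = 38046² · 74.709383 = 1.0814169 × 10^11.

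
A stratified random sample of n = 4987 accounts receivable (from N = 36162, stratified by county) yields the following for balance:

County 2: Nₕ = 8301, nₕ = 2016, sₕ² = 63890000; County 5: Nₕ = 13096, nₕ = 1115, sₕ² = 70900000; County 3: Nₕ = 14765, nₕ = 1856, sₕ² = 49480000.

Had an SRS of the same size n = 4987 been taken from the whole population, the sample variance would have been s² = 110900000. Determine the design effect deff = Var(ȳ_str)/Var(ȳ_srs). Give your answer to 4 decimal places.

0.6666

Var(ȳ_str) = Σ Wₕ²(1−fₕ)sₕ²/nₕ with Wₕ = Nₕ/36162:
  County 2: (8301/36162)²·(1−2016/8301)·63890000/2016 = 1264.3671
  County 5: (13096/36162)²·(1−1115/13096)·70900000/1115 = 7629.5376
  County 3: (14765/36162)²·(1−1856/14765)·49480000/1856 = 3885.7324
  → Var(ȳ_str) = 12779.637.
Var(ȳ_srs) = (1 − 4987/36162)·110900000/4987 = 19171.063.
deff = 12779.637 / 19171.063 = 0.6666.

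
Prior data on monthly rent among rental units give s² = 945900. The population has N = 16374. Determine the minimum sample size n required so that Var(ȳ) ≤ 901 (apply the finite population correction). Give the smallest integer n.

Without fpc, n₀ = s²/D = 945900/901 = 1049.8335.
With fpc, (1 − n/N)·s²/n ≤ D requires n ≥ n₀/(1 + n₀/N) = 1049.8335/(1 + 1049.8335/16374) = 986.5782.
Rounding up, n = 987.

987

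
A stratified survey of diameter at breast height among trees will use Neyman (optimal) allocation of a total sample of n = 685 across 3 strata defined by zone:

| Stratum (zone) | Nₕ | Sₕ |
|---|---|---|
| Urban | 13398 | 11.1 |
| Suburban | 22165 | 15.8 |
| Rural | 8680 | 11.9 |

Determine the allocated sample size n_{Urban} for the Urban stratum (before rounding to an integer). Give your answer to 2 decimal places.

Neyman allocation: nₕ = n·NₕSₕ / Σⱼ NⱼSⱼ.
Σ NⱼSⱼ = 13398·11.1 + 22165·15.8 + 8680·11.9 = 602216.8.
n_{Urban} = 685·13398·11.1 / 602216.8 = 169.16.

169.16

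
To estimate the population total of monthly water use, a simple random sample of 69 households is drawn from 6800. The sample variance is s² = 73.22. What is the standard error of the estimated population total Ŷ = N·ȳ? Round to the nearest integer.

Var(Ŷ) = N²·Var(ȳ) = N²·(1 − n/N)·s²/n.
f = 69/6800 = 0.01014706; Var(ȳ) = 0.98985294·73.22/69 = 1.0503918.
Var(Ŷ) = 6800² · 1.0503918 = 4.8570117 × 10^7.
SE(Ŷ) = √(4.8570117 × 10^7) = 6969.

6969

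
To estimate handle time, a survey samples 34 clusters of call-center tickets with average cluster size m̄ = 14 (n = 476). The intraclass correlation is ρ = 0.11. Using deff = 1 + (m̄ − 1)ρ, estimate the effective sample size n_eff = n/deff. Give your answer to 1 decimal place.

deff = 1 + (14 − 1)·0.11 = 1 + 1.43 = 2.43.
n_eff = 476 / 2.43 = 195.9.

195.9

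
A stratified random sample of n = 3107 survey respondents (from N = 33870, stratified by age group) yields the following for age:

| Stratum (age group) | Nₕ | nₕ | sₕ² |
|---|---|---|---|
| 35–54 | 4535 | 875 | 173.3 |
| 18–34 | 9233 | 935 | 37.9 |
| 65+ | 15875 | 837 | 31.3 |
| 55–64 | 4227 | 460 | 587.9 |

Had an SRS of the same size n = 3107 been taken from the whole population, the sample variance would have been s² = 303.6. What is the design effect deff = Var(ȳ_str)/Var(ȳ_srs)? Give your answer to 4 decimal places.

Var(ȳ_str) = Σ Wₕ²(1−fₕ)sₕ²/nₕ with Wₕ = Nₕ/33870:
  35–54: (4535/33870)²·(1−875/4535)·173.3/875 = 0.0028656193
  18–34: (9233/33870)²·(1−935/9233)·37.9/935 = 0.0027071572
  65+: (15875/33870)²·(1−837/15875)·31.3/837 = 0.0077820192
  55–64: (4227/33870)²·(1−460/4227)·587.9/460 = 0.017739571
  → Var(ȳ_str) = 0.031094367.
Var(ȳ_srs) = (1 − 3107/33870)·303.6/3107 = 0.088751153.
deff = 0.031094367 / 0.088751153 = 0.3504.

0.3504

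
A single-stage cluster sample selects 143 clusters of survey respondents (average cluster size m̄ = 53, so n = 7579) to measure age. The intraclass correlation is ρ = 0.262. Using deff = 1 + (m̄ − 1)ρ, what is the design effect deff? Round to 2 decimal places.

deff = 1 + (53 − 1)·0.262 = 1 + 13.624 = 14.624.

14.62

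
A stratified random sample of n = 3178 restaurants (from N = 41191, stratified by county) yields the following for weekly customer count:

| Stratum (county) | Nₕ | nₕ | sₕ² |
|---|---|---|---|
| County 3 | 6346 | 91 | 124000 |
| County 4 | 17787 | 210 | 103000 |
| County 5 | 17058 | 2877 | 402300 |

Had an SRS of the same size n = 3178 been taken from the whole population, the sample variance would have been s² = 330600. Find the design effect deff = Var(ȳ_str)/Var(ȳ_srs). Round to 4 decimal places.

Var(ȳ_str) = Σ Wₕ²(1−fₕ)sₕ²/nₕ with Wₕ = Nₕ/41191:
  County 3: (6346/41191)²·(1−91/6346)·124000/91 = 31.878876
  County 4: (17787/41191)²·(1−210/17787)·103000/210 = 90.377582
  County 5: (17058/41191)²·(1−2877/17058)·402300/2877 = 19.936112
  → Var(ȳ_str) = 142.19257.
Var(ȳ_srs) = (1 − 3178/41191)·330600/3178 = 96.001665.
deff = 142.19257 / 96.001665 = 1.4811.

1.4811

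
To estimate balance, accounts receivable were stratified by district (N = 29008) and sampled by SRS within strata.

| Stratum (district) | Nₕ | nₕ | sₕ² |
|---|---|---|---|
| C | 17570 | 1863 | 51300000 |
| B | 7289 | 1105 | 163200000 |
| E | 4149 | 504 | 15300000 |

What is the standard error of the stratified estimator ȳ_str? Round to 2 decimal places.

Var(ȳ_str) = Σₕ Wₕ²(1 − fₕ)sₕ²/nₕ with Wₕ = Nₕ/N, N = 29008.
C: Wₕ = 0.60569498; term = 0.60569498²·(1 − 0.10603301)·51300000/1863 = 9030.9605.
B: Wₕ = 0.25127551; term = 0.25127551²·(1 − 0.15159830)·163200000/1105 = 7911.5164.
E: Wₕ = 0.14302951; term = 0.14302951²·(1 − 0.12147505)·15300000/504 = 545.58986.
Sum = 17488.067.
SE = √(17488.067) = 132.24.

132.24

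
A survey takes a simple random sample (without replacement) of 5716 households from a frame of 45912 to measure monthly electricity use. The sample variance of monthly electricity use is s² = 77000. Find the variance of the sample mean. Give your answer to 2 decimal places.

11.79

Under SRS without replacement, Var(ȳ) = (1 − f)·s²/n with f = n/N = 5716/45912 = 0.12449904.
Var(ȳ) = (1 − 0.12449904)·77000/5716 = 0.87550096·13.470959 = 11.793837.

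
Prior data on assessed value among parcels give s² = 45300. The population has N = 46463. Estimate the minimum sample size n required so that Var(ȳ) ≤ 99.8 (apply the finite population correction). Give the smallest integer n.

Without fpc, n₀ = s²/D = 45300/99.8 = 453.9078.
With fpc, (1 − n/N)·s²/n ≤ D requires n ≥ n₀/(1 + n₀/N) = 453.9078/(1 + 453.9078/46463) = 449.5164.
Rounding up, n = 450.

450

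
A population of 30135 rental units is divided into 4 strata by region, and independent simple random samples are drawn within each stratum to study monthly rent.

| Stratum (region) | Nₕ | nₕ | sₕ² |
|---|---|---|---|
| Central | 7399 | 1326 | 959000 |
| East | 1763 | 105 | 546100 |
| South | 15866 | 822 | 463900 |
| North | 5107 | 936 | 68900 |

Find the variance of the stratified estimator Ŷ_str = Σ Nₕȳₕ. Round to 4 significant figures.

1.840 × 10^11

Var(Ŷ_str) = Σₕ Nₕ²(1 − fₕ)sₕ²/nₕ.
Central: 7399²·(1 − 1326/7399)·959000/1326 = 3.2497608 × 10^10.
East: 1763²·(1 − 105/1763)·546100/105 = 1.5202665 × 10^10.
South: 15866²·(1 − 822/15866)·463900/822 = 1.3470488 × 10^11.
North: 5107²·(1 − 936/5107)·68900/936 = 1.5680121 × 10^9.
Sum = 1.8397317 × 10^11.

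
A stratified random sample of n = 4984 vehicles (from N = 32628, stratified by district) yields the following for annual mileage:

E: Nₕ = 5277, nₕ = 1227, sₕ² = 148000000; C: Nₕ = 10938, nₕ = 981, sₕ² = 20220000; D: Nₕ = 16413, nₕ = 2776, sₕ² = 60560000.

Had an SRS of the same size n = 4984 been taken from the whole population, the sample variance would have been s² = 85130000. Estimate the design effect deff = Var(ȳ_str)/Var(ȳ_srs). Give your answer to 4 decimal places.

Var(ȳ_str) = Σ Wₕ²(1−fₕ)sₕ²/nₕ with Wₕ = Nₕ/32628:
  E: (5277/32628)²·(1−1227/5277)·148000000/1227 = 2421.4659
  C: (10938/32628)²·(1−981/10938)·20220000/981 = 2108.6168
  D: (16413/32628)²·(1−2776/16413)·60560000/2776 = 4586.6152
  → Var(ȳ_str) = 9116.6979.
Var(ȳ_srs) = (1 − 4984/32628)·85130000/4984 = 14471.549.
deff = 9116.6979 / 14471.549 = 0.6300.

0.6300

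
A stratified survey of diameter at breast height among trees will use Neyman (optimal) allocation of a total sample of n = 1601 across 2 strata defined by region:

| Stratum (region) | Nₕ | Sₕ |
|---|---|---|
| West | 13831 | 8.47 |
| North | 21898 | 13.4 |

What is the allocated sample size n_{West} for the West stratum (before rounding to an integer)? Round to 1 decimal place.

456.8

Neyman allocation: nₕ = n·NₕSₕ / Σⱼ NⱼSⱼ.
Σ NⱼSⱼ = 13831·8.47 + 21898·13.4 = 410581.77.
n_{West} = 1601·13831·8.47 / 410581.77 = 456.8.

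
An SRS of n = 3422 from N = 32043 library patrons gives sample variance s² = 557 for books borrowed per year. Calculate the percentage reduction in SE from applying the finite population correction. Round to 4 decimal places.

f = n/N = 3422/32043 = 0.10679400.
SE_no-fpc = √(s²/n) = 0.40344803; SE_fpc = √((1−f)s²/n) = 0.38129702.
Ratio = √(1−f) = 0.94509576. Reduction = 100·(1 − 0.94509576) = 5.4904%.

5.4904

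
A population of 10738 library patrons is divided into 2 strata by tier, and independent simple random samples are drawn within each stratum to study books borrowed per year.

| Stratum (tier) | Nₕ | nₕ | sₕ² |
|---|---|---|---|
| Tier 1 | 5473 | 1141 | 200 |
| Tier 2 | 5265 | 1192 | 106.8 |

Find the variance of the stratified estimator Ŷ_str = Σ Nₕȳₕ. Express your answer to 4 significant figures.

6.077 × 10^6

Var(Ŷ_str) = Σₕ Nₕ²(1 − fₕ)sₕ²/nₕ.
Tier 1: 5473²·(1 − 1141/5473)·200/1141 = 4.1558345 × 10^6.
Tier 2: 5265²·(1 − 1192/5265)·106.8/1192 = 1.9213557 × 10^6.
Sum = 6.0771902 × 10^6.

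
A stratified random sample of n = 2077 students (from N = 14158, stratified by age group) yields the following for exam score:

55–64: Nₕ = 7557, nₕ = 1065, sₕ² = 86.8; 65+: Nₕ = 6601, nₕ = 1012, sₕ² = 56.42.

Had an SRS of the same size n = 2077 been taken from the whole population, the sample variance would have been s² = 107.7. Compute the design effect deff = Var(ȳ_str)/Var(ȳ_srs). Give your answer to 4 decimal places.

Var(ȳ_str) = Σ Wₕ²(1−fₕ)sₕ²/nₕ with Wₕ = Nₕ/14158:
  55–64: (7557/14158)²·(1−1065/7557)·86.8/1065 = 0.019947765
  65+: (6601/14158)²·(1−1012/6601)·56.42/1012 = 0.010261069
  → Var(ȳ_str) = 0.030208834.
Var(ȳ_srs) = (1 − 2077/14158)·107.7/2077 = 0.044246628.
deff = 0.030208834 / 0.044246628 = 0.6827.

0.6827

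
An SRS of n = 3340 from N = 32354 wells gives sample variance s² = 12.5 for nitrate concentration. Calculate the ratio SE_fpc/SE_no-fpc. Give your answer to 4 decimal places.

0.9470

f = n/N = 3340/32354 = 0.10323299.
SE_no-fpc = √(s²/n) = 0.061176098; SE_fpc = √((1−f)s²/n) = 0.057932409.
Ratio = √(1−f) = 0.94697783.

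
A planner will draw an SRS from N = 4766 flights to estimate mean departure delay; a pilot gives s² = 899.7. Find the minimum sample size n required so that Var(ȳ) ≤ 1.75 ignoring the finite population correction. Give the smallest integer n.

Without fpc, n₀ = s²/D = 899.7/1.75 = 514.1143.
Rounding up, n = 515.

515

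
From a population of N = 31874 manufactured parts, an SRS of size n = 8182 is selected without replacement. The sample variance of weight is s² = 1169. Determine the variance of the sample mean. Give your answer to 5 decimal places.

0.10620

Under SRS without replacement, Var(ȳ) = (1 − f)·s²/n with f = n/N = 8182/31874 = 0.25669825.
Var(ȳ) = (1 − 0.25669825)·1169/8182 = 0.74330175·0.1428746 = 0.10619894.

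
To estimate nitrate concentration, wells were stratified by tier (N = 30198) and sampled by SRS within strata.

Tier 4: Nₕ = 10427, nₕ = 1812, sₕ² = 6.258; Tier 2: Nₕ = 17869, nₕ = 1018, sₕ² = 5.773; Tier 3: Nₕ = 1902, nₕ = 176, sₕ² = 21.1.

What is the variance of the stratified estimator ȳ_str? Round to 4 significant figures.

0.002644

Var(ȳ_str) = Σₕ Wₕ²(1 − fₕ)sₕ²/nₕ with Wₕ = Nₕ/N, N = 30198.
Tier 4: Wₕ = 0.34528777; term = 0.34528777²·(1 − 0.17377961)·6.258/1812 = 3.4020106 × 10^-4.
Tier 2: Wₕ = 0.59172793; term = 0.59172793²·(1 − 0.05697017)·5.773/1018 = 0.0018725065.
Tier 3: Wₕ = 0.06298430; term = 0.06298430²·(1 − 0.09253417)·21.1/176 = 4.315834 × 10^-4.
Sum = 0.002644291.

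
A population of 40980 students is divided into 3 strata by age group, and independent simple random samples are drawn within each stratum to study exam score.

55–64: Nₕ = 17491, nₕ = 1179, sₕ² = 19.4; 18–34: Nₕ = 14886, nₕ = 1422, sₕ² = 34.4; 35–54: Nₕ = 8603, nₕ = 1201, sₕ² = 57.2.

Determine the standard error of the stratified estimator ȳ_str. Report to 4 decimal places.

0.0865

Var(ȳ_str) = Σₕ Wₕ²(1 − fₕ)sₕ²/nₕ with Wₕ = Nₕ/N, N = 40980.
55–64: Wₕ = 0.42681796; term = 0.42681796²·(1 − 0.06740609)·19.4/1179 = 0.002795541.
18–34: Wₕ = 0.36325037; term = 0.36325037²·(1 − 0.09552600)·34.4/1422 = 0.0028871348.
35–54: Wₕ = 0.20993167; term = 0.20993167²·(1 − 0.13960246)·57.2/1201 = 0.00180596.
Sum = 0.0074886358.
SE = √(0.0074886358) = 0.0865.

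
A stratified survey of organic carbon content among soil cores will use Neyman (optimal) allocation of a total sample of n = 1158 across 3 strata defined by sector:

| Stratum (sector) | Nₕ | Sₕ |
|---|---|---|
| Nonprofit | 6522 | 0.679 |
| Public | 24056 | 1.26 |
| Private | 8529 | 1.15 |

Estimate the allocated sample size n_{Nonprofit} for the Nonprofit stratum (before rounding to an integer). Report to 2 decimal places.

Neyman allocation: nₕ = n·NₕSₕ / Σⱼ NⱼSⱼ.
Σ NⱼSⱼ = 6522·0.679 + 24056·1.26 + 8529·1.15 = 44547.348.
n_{Nonprofit} = 1158·6522·0.679 / 44547.348 = 115.12.

115.12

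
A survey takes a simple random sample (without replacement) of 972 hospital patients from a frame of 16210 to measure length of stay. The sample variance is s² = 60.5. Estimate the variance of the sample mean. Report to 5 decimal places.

0.05851

Under SRS without replacement, Var(ȳ) = (1 − f)·s²/n with f = n/N = 972/16210 = 0.05996299.
Var(ȳ) = (1 − 0.05996299)·60.5/972 = 0.94003701·0.062242798 = 0.058510534.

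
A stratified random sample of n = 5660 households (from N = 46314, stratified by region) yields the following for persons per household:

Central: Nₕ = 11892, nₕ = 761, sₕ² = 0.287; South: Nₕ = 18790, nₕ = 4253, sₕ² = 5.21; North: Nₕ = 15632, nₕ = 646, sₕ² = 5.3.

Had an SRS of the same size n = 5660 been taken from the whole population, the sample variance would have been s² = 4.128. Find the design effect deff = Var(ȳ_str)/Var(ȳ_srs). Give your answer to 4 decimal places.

Var(ȳ_str) = Σ Wₕ²(1−fₕ)sₕ²/nₕ with Wₕ = Nₕ/46314:
  Central: (11892/46314)²·(1−761/11892)·0.287/761 = 2.3273502 × 10^-5
  South: (18790/46314)²·(1−4253/18790)·5.21/4253 = 1.5599811 × 10^-4
  North: (15632/46314)²·(1−646/15632)·5.3/646 = 8.9602276 × 10^-4
  → Var(ȳ_str) = 0.0010752944.
Var(ȳ_srs) = (1 − 5660/46314)·4.128/5660 = 6.4019791 × 10^-4.
deff = 0.0010752944 / (6.4019791 × 10^-4) = 1.6796.

1.6796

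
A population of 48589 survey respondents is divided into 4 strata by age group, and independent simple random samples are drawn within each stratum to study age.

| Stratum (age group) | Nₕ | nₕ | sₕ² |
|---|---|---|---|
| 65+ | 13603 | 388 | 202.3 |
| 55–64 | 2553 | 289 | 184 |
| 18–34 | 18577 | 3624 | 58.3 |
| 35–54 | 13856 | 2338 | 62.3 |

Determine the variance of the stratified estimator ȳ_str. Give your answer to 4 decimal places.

0.0450

Var(ȳ_str) = Σₕ Wₕ²(1 − fₕ)sₕ²/nₕ with Wₕ = Nₕ/N, N = 48589.
65+: Wₕ = 0.27996048; term = 0.27996048²·(1 − 0.02852312)·202.3/388 = 0.039699963.
55–64: Wₕ = 0.05254276; term = 0.05254276²·(1 − 0.11320016)·184/289 = 0.0015587314.
18–34: Wₕ = 0.38232933; term = 0.38232933²·(1 − 0.19507994)·58.3/3624 = 0.0018928158.
35–54: Wₕ = 0.28516742; term = 0.28516742²·(1 − 0.16873557)·62.3/2338 = 0.0018012856.
Sum = 0.044952796.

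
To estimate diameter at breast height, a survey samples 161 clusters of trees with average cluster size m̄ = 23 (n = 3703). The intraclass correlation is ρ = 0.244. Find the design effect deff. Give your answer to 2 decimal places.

6.37

deff = 1 + (23 − 1)·0.244 = 1 + 5.368 = 6.368.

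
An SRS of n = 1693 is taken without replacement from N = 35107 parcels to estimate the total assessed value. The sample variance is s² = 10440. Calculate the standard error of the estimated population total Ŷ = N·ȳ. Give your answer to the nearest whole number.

Var(Ŷ) = N²·Var(ȳ) = N²·(1 − n/N)·s²/n.
f = 1693/35107 = 0.04822400; Var(ȳ) = 0.95177600·10440/1693 = 5.8691916.
Var(Ŷ) = 35107² · 5.8691916 = 7.2337872 × 10^9.
SE(Ŷ) = √(7.2337872 × 10^9) = 85052.

85052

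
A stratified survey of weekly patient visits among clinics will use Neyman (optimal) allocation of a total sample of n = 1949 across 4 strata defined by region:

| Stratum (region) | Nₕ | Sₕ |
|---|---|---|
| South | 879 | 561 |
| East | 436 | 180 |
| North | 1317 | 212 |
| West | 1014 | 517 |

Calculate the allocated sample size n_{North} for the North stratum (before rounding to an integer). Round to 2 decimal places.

395.75

Neyman allocation: nₕ = n·NₕSₕ / Σⱼ NⱼSⱼ.
Σ NⱼSⱼ = 879·561 + 436·180 + 1317·212 + 1014·517 = 1.375041 × 10^6.
n_{North} = 1949·1317·212 / (1.375041 × 10^6) = 395.75.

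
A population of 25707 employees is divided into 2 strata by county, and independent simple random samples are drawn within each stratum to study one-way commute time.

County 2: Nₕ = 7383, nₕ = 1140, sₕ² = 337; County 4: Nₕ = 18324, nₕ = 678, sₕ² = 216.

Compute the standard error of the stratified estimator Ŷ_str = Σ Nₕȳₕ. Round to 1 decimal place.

10799.9

Var(Ŷ_str) = Σₕ Nₕ²(1 − fₕ)sₕ²/nₕ.
County 2: 7383²·(1 − 1140/7383)·337/1140 = 1.3625463 × 10^7.
County 4: 18324²·(1 − 678/18324)·216/678 = 1.0301266 × 10^8.
Sum = 1.1663812 × 10^8.
SE = √(1.1663812 × 10^8) = 10799.9.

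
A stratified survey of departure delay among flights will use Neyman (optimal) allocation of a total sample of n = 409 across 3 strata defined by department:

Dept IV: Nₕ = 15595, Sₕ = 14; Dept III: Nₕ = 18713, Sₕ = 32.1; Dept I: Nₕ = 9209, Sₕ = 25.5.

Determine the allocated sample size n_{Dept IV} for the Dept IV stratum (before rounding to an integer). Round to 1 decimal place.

Neyman allocation: nₕ = n·NₕSₕ / Σⱼ NⱼSⱼ.
Σ NⱼSⱼ = 15595·14 + 18713·32.1 + 9209·25.5 = 1.0538468 × 10^6.
n_{Dept IV} = 409·15595·14 / (1.0538468 × 10^6) = 84.7.

84.7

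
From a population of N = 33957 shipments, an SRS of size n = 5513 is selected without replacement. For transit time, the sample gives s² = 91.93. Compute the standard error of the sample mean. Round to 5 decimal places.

Under SRS without replacement, Var(ȳ) = (1 − f)·s²/n with f = n/N = 5513/33957 = 0.16235239.
Var(ȳ) = (1 − 0.16235239)·91.93/5513 = 0.83764761·0.016675132 = 0.013967884.
SE(ȳ) = √(0.013967884) = 0.11819.

0.11819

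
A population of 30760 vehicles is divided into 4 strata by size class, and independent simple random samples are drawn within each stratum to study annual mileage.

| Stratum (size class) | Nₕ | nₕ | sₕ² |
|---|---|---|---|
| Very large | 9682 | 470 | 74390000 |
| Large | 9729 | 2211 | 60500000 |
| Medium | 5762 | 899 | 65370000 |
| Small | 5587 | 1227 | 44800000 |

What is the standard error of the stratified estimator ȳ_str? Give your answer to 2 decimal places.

141.87

Var(ȳ_str) = Σₕ Wₕ²(1 − fₕ)sₕ²/nₕ with Wₕ = Nₕ/N, N = 30760.
Very large: Wₕ = 0.31475943; term = 0.31475943²·(1 − 0.04854369)·74390000/470 = 14919.802.
Large: Wₕ = 0.31628739; term = 0.31628739²·(1 − 0.22725871)·60500000/2211 = 2115.2636.
Medium: Wₕ = 0.18732120; term = 0.18732120²·(1 − 0.15602221)·65370000/899 = 2153.3948.
Small: Wₕ = 0.18163199; term = 0.18163199²·(1 − 0.21961697)·44800000/1227 = 939.99588.
Sum = 20128.456.
SE = √(20128.456) = 141.87.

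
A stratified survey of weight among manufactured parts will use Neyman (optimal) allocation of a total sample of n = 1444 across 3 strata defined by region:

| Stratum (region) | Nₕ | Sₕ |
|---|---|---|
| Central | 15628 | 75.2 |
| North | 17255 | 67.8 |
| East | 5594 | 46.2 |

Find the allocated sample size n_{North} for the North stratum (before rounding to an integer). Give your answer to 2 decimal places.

Neyman allocation: nₕ = n·NₕSₕ / Σⱼ NⱼSⱼ.
Σ NⱼSⱼ = 15628·75.2 + 17255·67.8 + 5594·46.2 = 2.6035574 × 10^6.
n_{North} = 1444·17255·67.8 / (2.6035574 × 10^6) = 648.85.

648.85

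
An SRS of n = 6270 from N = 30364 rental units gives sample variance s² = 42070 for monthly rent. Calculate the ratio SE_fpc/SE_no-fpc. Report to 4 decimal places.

f = n/N = 6270/30364 = 0.20649453.
SE_no-fpc = √(s²/n) = 2.5903144; SE_fpc = √((1−f)s²/n) = 2.3074242.
Ratio = √(1−f) = 0.89078924.

0.8908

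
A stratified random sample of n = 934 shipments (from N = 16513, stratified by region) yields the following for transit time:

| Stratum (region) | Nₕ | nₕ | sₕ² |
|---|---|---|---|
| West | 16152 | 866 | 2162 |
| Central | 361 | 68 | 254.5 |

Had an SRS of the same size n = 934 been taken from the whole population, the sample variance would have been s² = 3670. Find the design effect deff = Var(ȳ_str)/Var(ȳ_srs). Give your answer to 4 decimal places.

0.6102

Var(ȳ_str) = Σ Wₕ²(1−fₕ)sₕ²/nₕ with Wₕ = Nₕ/16513:
  West: (16152/16513)²·(1−866/16152)·2162/866 = 2.2605077
  Central: (361/16513)²·(1−68/361)·254.5/68 = 0.0014517831
  → Var(ȳ_str) = 2.2619595.
Var(ȳ_srs) = (1 − 934/16513)·3670/934 = 3.7070871.
deff = 2.2619595 / 3.7070871 = 0.6102.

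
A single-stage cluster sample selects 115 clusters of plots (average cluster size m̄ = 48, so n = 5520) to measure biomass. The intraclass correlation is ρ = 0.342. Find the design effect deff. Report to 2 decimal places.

17.07

deff = 1 + (48 − 1)·0.342 = 1 + 16.074 = 17.074.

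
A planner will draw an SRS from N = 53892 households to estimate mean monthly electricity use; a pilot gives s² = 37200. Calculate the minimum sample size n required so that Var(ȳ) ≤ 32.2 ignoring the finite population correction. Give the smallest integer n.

1156

Without fpc, n₀ = s²/D = 37200/32.2 = 1155.2795.
Rounding up, n = 1156.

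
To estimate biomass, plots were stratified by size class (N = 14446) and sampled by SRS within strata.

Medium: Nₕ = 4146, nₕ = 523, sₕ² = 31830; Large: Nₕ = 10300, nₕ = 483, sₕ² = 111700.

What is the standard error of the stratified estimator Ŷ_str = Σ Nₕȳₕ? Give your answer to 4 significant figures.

Var(Ŷ_str) = Σₕ Nₕ²(1 − fₕ)sₕ²/nₕ.
Medium: 4146²·(1 − 523/4146)·31830/523 = 9.1418182 × 10^8.
Large: 10300²·(1 − 483/10300)·111700/483 = 2.3384175 × 10^10.
Sum = 2.4298357 × 10^10.
SE = √(2.4298357 × 10^10) = 155900.

155900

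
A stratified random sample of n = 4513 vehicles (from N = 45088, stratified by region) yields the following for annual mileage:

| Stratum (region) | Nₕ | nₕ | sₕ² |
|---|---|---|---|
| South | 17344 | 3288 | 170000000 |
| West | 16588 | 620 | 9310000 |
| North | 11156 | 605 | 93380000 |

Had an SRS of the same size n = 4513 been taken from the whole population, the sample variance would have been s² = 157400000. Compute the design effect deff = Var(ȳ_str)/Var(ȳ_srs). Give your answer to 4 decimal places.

0.5446

Var(ȳ_str) = Σ Wₕ²(1−fₕ)sₕ²/nₕ with Wₕ = Nₕ/45088:
  South: (17344/45088)²·(1−3288/17344)·170000000/3288 = 6200.2069
  West: (16588/45088)²·(1−620/16588)·9310000/620 = 1956.5034
  North: (11156/45088)²·(1−605/11156)·93380000/605 = 8936.7309
  → Var(ȳ_str) = 17093.441.
Var(ȳ_srs) = (1 − 4513/45088)·157400000/4513 = 31386.071.
deff = 17093.441 / 31386.071 = 0.5446.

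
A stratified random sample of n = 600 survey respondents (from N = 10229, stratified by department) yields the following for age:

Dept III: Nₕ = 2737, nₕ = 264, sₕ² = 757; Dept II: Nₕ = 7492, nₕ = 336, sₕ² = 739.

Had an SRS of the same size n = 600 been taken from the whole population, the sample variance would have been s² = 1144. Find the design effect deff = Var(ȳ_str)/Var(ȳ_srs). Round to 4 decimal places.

Var(ȳ_str) = Σ Wₕ²(1−fₕ)sₕ²/nₕ with Wₕ = Nₕ/10229:
  Dept III: (2737/10229)²·(1−264/2737)·757/264 = 0.18549171
  Dept II: (7492/10229)²·(1−336/7492)·739/336 = 1.1269559
  → Var(ȳ_str) = 1.3124476.
Var(ȳ_srs) = (1 − 600/10229)·1144/600 = 1.7948278.
deff = 1.3124476 / 1.7948278 = 0.7312.

0.7312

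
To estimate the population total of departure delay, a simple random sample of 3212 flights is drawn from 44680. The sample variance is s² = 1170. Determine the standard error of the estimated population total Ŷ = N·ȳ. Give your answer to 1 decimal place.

Var(Ŷ) = N²·Var(ȳ) = N²·(1 − n/N)·s²/n.
f = 3212/44680 = 0.07188899; Var(ȳ) = 0.92811101·1170/3212 = 0.33807282.
Var(Ŷ) = 44680² · 0.33807282 = 6.7489558 × 10^8.
SE(Ŷ) = √(6.7489558 × 10^8) = 25978.8.

25978.8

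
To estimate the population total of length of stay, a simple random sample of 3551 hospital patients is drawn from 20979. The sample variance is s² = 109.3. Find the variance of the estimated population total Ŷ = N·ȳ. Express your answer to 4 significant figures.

Var(Ŷ) = N²·Var(ȳ) = N²·(1 − n/N)·s²/n.
f = 3551/20979 = 0.16926450; Var(ȳ) = 0.83073550·109.3/3551 = 0.02557009.
Var(Ŷ) = 20979² · 0.02557009 = 1.1253868 × 10^7.

1.125 × 10^7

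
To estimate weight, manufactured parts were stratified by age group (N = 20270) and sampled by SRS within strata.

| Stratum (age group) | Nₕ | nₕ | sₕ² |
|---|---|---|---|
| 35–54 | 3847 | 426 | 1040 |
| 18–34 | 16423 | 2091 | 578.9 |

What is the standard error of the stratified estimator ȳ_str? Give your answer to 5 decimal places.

0.48662

Var(ȳ_str) = Σₕ Wₕ²(1 − fₕ)sₕ²/nₕ with Wₕ = Nₕ/N, N = 20270.
35–54: Wₕ = 0.18978786; term = 0.18978786²·(1 − 0.11073564)·1040/426 = 0.078197254.
18–34: Wₕ = 0.81021214; term = 0.81021214²·(1 − 0.12732144)·578.9/2091 = 0.15859932.
Sum = 0.23679657.
SE = √(0.23679657) = 0.48662.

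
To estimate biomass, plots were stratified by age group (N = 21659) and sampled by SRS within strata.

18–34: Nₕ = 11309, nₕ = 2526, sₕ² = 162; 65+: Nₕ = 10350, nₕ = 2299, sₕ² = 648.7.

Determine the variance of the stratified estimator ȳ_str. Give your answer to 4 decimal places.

Var(ȳ_str) = Σₕ Wₕ²(1 − fₕ)sₕ²/nₕ with Wₕ = Nₕ/N, N = 21659.
18–34: Wₕ = 0.52213860; term = 0.52213860²·(1 − 0.22336192)·162/2526 = 0.01357913.
65+: Wₕ = 0.47786140; term = 0.47786140²·(1 − 0.22212560)·648.7/2299 = 0.050120835.
Sum = 0.063699965.

0.0637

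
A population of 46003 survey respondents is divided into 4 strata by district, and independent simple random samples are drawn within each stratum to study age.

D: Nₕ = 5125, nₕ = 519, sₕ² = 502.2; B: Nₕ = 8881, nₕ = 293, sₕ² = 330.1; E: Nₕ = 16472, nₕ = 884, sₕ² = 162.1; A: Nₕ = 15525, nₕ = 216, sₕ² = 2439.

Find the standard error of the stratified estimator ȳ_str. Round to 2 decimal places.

Var(ȳ_str) = Σₕ Wₕ²(1 − fₕ)sₕ²/nₕ with Wₕ = Nₕ/N, N = 46003.
D: Wₕ = 0.11140578; term = 0.11140578²·(1 − 0.10126829)·502.2/519 = 0.010793315.
B: Wₕ = 0.19305263; term = 0.19305263²·(1 − 0.03299178)·330.1/293 = 0.040603129.
E: Wₕ = 0.35806360; term = 0.35806360²·(1 − 0.05366683)·162.1/884 = 0.022248215.
A: Wₕ = 0.33747799; term = 0.33747799²·(1 − 0.01391304)·2439/216 = 1.2681312.
Sum = 1.3417759.
SE = √(1.3417759) = 1.16.

1.16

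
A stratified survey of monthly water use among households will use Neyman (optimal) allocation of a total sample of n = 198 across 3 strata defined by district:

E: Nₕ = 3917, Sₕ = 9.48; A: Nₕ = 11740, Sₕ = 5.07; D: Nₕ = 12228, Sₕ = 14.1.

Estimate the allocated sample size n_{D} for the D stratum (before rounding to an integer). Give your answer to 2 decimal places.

126.87

Neyman allocation: nₕ = n·NₕSₕ / Σⱼ NⱼSⱼ.
Σ NⱼSⱼ = 3917·9.48 + 11740·5.07 + 12228·14.1 = 269069.76.
n_{D} = 198·12228·14.1 / 269069.76 = 126.87.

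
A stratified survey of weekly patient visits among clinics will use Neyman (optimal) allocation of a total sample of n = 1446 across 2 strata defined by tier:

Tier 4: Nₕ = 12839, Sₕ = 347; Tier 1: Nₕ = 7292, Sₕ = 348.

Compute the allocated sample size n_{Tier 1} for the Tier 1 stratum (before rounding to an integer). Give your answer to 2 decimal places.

524.74

Neyman allocation: nₕ = n·NₕSₕ / Σⱼ NⱼSⱼ.
Σ NⱼSⱼ = 12839·347 + 7292·348 = 6.992749 × 10^6.
n_{Tier 1} = 1446·7292·348 / (6.992749 × 10^6) = 524.74.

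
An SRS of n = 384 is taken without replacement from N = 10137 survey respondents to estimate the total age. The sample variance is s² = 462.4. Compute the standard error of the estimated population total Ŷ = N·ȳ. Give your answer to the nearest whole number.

Var(Ŷ) = N²·Var(ȳ) = N²·(1 − n/N)·s²/n.
f = 384/10137 = 0.03788103; Var(ȳ) = 0.96211897·462.4/384 = 1.1585516.
Var(Ŷ) = 10137² · 1.1585516 = 1.1905134 × 10^8.
SE(Ŷ) = √(1.1905134 × 10^8) = 10911.

10911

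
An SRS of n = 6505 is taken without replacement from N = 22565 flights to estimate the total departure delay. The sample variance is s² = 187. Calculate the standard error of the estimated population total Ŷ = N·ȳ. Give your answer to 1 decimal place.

3227.7

Var(Ŷ) = N²·Var(ȳ) = N²·(1 − n/N)·s²/n.
f = 6505/22565 = 0.28827831; Var(ȳ) = 0.71172169·187/6505 = 0.020459947.
Var(Ŷ) = 22565² · 0.020459947 = 1.041778 × 10^7.
SE(Ŷ) = √(1.041778 × 10^7) = 3227.7.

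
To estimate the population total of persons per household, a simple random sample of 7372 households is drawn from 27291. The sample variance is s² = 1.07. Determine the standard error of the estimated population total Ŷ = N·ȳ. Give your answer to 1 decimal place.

Var(Ŷ) = N²·Var(ȳ) = N²·(1 − n/N)·s²/n.
f = 7372/27291 = 0.27012568; Var(ȳ) = 0.72987432·1.07/7372 = 1.0593672 × 10^-4.
Var(Ŷ) = 27291² · (1.0593672 × 10^-4) = 78901.529.
SE(Ŷ) = √(78901.529) = 280.9.

280.9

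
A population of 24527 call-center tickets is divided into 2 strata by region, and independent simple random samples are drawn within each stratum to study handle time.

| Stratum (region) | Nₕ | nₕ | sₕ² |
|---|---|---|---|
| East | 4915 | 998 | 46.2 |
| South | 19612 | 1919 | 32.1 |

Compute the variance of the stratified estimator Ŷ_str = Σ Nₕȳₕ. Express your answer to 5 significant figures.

6.6956 × 10^6

Var(Ŷ_str) = Σₕ Nₕ²(1 − fₕ)sₕ²/nₕ.
East: 4915²·(1 − 998/4915)·46.2/998 = 891227.4.
South: 19612²·(1 − 1919/19612)·32.1/1919 = 5.8043477 × 10^6.
Sum = 6.6955751 × 10^6.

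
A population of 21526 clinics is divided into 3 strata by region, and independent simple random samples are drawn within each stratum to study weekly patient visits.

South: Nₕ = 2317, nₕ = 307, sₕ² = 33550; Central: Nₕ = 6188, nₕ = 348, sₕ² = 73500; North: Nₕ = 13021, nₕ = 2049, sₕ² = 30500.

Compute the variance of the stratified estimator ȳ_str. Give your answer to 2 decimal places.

Var(ȳ_str) = Σₕ Wₕ²(1 − fₕ)sₕ²/nₕ with Wₕ = Nₕ/N, N = 21526.
South: Wₕ = 0.10763728; term = 0.10763728²·(1 − 0.13249892)·33550/307 = 1.0983723.
Central: Wₕ = 0.28746632; term = 0.28746632²·(1 − 0.05623788)·73500/348 = 16.471933.
North: Wₕ = 0.60489640; term = 0.60489640²·(1 − 0.15736119)·30500/2049 = 4.5894574.
Sum = 22.159763.

22.16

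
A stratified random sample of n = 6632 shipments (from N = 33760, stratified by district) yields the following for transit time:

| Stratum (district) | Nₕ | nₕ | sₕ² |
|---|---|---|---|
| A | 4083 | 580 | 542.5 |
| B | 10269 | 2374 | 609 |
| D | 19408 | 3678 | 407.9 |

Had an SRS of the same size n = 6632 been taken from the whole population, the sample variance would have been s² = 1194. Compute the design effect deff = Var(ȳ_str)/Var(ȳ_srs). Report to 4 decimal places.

0.4126

Var(ȳ_str) = Σ Wₕ²(1−fₕ)sₕ²/nₕ with Wₕ = Nₕ/33760:
  A: (4083/33760)²·(1−580/4083)·542.5/580 = 0.011737791
  B: (10269/33760)²·(1−2374/10269)·609/2374 = 0.018247862
  D: (19408/33760)²·(1−3678/19408)·407.9/3678 = 0.029706166
  → Var(ȳ_str) = 0.059691819.
Var(ȳ_srs) = (1 − 6632/33760)·1194/6632 = 0.14466889.
deff = 0.059691819 / 0.14466889 = 0.4126.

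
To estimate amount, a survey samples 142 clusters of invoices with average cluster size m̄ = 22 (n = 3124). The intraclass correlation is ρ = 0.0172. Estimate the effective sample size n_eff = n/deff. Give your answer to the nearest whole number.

deff = 1 + (22 − 1)·0.0172 = 1 + 0.3612 = 1.3612.
n_eff = 3124 / 1.3612 = 2295.

2295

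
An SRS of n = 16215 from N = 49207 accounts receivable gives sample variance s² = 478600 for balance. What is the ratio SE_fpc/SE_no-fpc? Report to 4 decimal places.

f = n/N = 16215/49207 = 0.32952629.
SE_no-fpc = √(s²/n) = 5.432852; SE_fpc = √((1−f)s²/n) = 4.4485528.
Ratio = √(1−f) = 0.81882459.

0.8188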